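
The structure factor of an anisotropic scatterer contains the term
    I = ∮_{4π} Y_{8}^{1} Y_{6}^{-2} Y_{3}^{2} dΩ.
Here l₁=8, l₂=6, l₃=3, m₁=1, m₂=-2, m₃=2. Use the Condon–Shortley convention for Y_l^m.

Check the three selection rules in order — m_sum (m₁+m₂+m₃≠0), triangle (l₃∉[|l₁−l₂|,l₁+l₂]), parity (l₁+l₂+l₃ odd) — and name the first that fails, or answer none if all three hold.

Σmᵢ = 1  ✗
l₃∈[|l₁−l₂|,l₁+l₂]=[2,14], have l₃=3
Σlᵢ = 17 ⇒ odd

m_sum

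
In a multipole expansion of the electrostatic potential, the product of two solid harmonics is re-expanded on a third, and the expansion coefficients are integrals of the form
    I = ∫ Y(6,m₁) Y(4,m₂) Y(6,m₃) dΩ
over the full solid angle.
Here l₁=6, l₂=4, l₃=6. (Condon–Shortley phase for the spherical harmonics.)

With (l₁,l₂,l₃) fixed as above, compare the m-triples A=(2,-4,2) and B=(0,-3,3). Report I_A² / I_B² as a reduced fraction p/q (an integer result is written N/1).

Shared (l₁,l₂,l₃)=(6,4,6): N and (l;000)² cancel in I_A²/I_B².
A: Δ = 4!·8!·4!/17! = 1/15315300; Racah Σ t=0..0: t=0:+1/331776 = 1/331776; ⇒ 3j(6 4 6; 2 -4 2)² = 490/21879, sgn +1
B: Δ = 4!·8!·4!/17! = 1/15315300; Racah Σ t=0..1: t=0:+1/207360 t=1:−1/103680 = -1/207360; ⇒ 3j(6 4 6; 0 -3 3)² = 21/2431, sgn +1
I_A²/I_B² = (490/21879)/(21/2431) = 70/27

70/27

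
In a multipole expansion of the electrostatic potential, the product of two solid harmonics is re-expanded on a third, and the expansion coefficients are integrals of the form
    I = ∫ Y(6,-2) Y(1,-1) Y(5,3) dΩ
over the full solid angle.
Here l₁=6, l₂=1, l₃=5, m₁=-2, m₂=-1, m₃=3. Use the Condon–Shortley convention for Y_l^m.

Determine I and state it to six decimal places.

0.100084

Checks pass: Σm=0; 12 even; l₃=5∈[5,7].
(2·6+1)(2·1+1)(2·5+1) = 429
Δ: 2! 10! 0! / 13! → 1/858
sum: t=1:−1/14400 = -1/14400
3j²(6 1 5; 0 0 0) = Δ·Π!·Σ² = 6/143  (sign +1)
sum: t=0:+1/161280 = 1/161280
3j²(6 1 5; -2 -1 3) = Δ·Π!·Σ² = 1/143  (sign +1)
combine: 4πI² = 429·6/143·1/143 = 18/143
take √, sign +1: I = 0.10008369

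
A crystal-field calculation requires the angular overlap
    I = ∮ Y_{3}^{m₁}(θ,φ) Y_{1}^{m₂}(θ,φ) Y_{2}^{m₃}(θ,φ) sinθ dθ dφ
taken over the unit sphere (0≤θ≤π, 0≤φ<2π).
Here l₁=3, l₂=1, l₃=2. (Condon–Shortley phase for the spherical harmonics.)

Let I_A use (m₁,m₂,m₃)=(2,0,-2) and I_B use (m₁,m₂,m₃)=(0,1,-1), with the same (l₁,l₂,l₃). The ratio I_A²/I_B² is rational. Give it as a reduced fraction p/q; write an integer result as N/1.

5/3

Same 3,1,2: normalisation and zero-m 3j drop out of the ratio.
A: Δ: 2! 4! 0! / 7! → 1/105; sum: t=1:−1/24 = -1/24; 3j²(3 1 2; 2 0 -2) = Δ·Π!·Σ² = 1/21  (sign -1)
B: Δ: 2! 4! 0! / 7! → 1/105; sum: t=2:+1/12 = 1/12; 3j²(3 1 2; 0 1 -1) = Δ·Π!·Σ² = 1/35  (sign -1)
I_A²/I_B² = (1/21)/(1/35) = 5/3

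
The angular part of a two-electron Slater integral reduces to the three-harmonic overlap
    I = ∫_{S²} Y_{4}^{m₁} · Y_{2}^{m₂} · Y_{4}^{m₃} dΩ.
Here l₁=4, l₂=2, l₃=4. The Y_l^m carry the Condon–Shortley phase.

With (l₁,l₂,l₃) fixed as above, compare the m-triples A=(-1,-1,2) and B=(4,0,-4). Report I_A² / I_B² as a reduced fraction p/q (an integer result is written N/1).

243/784

Shared (l₁,l₂,l₃)=(4,2,4): N and (l;000)² cancel in I_A²/I_B².
A: Δ = 2!·6!·2!/11! = 1/13860; Racah Σ t=0..1: t=0:+1/240 t=1:−1/96 = -1/160; ⇒ 3j(4 2 4; -1 -1 2)² = 27/1540, sgn -1
B: Δ = 2!·6!·2!/11! = 1/13860; Racah Σ t=0..0: t=0:+1/2880 = 1/2880; ⇒ 3j(4 2 4; 4 0 -4)² = 28/495, sgn +1
I_A²/I_B² = (27/1540)/(28/495) = 243/784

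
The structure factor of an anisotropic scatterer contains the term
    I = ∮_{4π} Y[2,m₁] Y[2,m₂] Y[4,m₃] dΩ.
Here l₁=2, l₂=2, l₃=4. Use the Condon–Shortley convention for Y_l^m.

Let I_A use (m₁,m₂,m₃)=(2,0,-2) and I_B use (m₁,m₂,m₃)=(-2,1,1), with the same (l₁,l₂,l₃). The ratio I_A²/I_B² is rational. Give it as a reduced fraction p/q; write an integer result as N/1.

3/1

l's match ⇒ only the (l;m) 3-j factors differ between A and B.
A: triangle coeff Δ(2,2,4) = 1/630; Σ_t [0,0]: t=0:+1/96 = 1/96; (3j)²=1/42 [(2 2 4; 2 0 -2)], sign=+1
B: triangle coeff Δ(2,2,4) = 1/630; Σ_t [0,0]: t=0:+1/144 = 1/144; (3j)²=1/126 [(2 2 4; -2 1 1)], sign=-1
I_A²/I_B² = (1/42)/(1/126) = 3/1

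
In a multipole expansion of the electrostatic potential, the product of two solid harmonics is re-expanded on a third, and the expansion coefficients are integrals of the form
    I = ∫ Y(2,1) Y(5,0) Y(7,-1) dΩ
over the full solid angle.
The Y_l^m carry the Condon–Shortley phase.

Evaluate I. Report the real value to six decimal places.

Rules hold: Σm=0, L=14 even, 3≤7≤7.
N = 5·11·15 = 825
Δ = 0!·4!·10!/15! = 1/15015
Racah Σ t=0..0: t=0:+1/57600 = 1/57600
⇒ 3j(2 5 7; 0 0 0)² = 21/715, sgn -1
Racah Σ t=0..0: t=0:+1/86400 = 1/86400
⇒ 3j(2 5 7; 1 0 -1)² = 16/715, sgn +1
4πI² = N·(3j₀)²·(3jₘ)² = 1008/1859
I = -1·√(0.542227/4π) = -0.20772350

-0.207724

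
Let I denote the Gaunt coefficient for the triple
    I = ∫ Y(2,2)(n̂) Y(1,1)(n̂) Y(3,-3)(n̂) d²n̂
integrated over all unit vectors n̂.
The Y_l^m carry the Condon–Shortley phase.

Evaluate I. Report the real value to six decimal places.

-0.319865

m-sum 0 ✓  L=6 even ✓  1≤3≤3 ✓
Π(2lᵢ+1) = 5×3×7 = 105
triangle coeff Δ(2,1,3) = 1/105
Σ_t [0,0]: t=0:+1/4 = 1/4
(3j)²=3/35 [(2 1 3; 0 0 0)], sign=-1
Σ_t [0,0]: t=0:+1/48 = 1/48
(3j)²=1/7 [(2 1 3; 2 1 -3)], sign=+1
⇒ 4πI² = 9/7
I = (-1)√(9/7/(4π)) = -0.31986543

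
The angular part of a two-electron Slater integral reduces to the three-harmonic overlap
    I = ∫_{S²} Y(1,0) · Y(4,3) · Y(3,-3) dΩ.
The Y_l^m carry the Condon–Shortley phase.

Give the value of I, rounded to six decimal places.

m-sum 0 ✓  L=8 even ✓  3≤3≤5 ✓
Π(2lᵢ+1) = 3×9×7 = 189
triangle coeff Δ(1,4,3) = 1/252
Σ_t [1,1]: t=1:−1/36 = -1/36
(3j)²=4/63 [(1 4 3; 0 0 0)], sign=+1
Σ_t [1,1]: t=1:−1/720 = -1/720
(3j)²=1/36 [(1 4 3; 0 3 -3)], sign=-1
⇒ 4πI² = 1/3
I = (-1)√(1/3/(4π)) = -0.16286750

-0.162868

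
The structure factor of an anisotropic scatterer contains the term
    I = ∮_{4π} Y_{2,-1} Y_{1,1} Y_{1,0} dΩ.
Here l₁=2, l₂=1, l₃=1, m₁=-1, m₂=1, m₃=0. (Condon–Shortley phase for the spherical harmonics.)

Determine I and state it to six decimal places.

m-sum 0 ✓  L=4 even ✓  1≤1≤3 ✓
Π(2lᵢ+1) = 5×3×3 = 45
triangle coeff Δ(2,1,1) = 1/30
Σ_t [1,1]: t=1:−1/1 = -1/1
(3j)²=2/15 [(2 1 1; 0 0 0)], sign=+1
Σ_t [2,2]: t=2:+1/2 = 1/2
(3j)²=1/10 [(2 1 1; -1 1 0)], sign=-1
⇒ 4πI² = 3/5
I = (-1)√(3/5/(4π)) = -0.21850969

-0.218510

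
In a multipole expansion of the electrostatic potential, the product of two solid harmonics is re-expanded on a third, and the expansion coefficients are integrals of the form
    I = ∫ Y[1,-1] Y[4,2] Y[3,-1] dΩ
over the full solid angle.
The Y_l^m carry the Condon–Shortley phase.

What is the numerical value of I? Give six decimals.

Rules hold: Σm=0, L=8 even, 3≤3≤5.
N = 3·9·7 = 189
Δ = 2!·0!·6!/9! = 1/252
Racah Σ t=1..1: t=1:−1/36 = -1/36
⇒ 3j(1 4 3; 0 0 0)² = 4/63, sgn +1
Racah Σ t=2..2: t=2:+1/96 = 1/96
⇒ 3j(1 4 3; -1 2 -1)² = 5/84, sgn +1
4πI² = N·(3j₀)²·(3jₘ)² = 5/7
I = +1·√(0.714286/4π) = 0.23841361

0.238414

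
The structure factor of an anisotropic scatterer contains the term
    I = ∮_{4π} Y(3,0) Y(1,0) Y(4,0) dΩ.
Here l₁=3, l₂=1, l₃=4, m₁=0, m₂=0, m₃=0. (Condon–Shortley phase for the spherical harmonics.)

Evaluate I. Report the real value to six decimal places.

0.246233

Checks pass: Σm=0; 8 even; l₃=4∈[2,4].
(2·3+1)(2·1+1)(2·4+1) = 189
Δ: 0! 6! 2! / 9! → 1/252
sum: t=0:+1/36 = 1/36
3j²(3 1 4; 0 0 0) = Δ·Π!·Σ² = 4/63  (sign +1)
(m-triple is (0,0,0) — same symbol as above.)
combine: 4πI² = 189·4/63·4/63 = 16/21
take √, sign +1: I = 0.24623252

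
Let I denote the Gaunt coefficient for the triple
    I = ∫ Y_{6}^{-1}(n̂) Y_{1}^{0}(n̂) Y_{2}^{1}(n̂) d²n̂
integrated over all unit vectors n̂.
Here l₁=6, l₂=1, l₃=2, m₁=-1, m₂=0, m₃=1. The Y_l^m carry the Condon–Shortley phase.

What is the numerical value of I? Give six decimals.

0.000000

l₃=2 ∉ [5,7] — triangle fails ⇒ I = 0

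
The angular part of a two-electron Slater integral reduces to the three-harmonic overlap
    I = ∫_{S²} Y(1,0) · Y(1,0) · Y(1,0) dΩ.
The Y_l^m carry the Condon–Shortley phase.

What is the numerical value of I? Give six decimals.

0.000000

Σlᵢ=3 odd — θ-integrand is odd under cosθ→−cosθ; I=0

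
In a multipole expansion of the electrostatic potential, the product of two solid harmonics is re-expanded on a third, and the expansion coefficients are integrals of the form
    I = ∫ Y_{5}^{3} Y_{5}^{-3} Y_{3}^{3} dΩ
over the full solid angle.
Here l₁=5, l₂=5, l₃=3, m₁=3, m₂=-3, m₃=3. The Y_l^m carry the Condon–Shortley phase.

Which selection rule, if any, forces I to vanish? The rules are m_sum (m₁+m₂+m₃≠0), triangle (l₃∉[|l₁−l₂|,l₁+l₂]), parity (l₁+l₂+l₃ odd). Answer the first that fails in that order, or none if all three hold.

azimuthal sum: 3 − 3 + 3 = 3  ✗
0 ≤ 3 ≤ 10 (triangle on l)
L = 5 + 5 + 3 = 13 (odd)

m_sum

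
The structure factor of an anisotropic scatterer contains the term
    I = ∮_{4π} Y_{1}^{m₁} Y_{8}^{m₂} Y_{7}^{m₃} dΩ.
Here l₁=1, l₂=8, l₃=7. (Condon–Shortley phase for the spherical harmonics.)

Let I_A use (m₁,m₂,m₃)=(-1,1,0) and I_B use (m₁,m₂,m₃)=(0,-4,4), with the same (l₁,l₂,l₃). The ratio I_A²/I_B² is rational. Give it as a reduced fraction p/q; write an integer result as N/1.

3/4

l's match ⇒ only the (l;m) 3-j factors differ between A and B.
A: triangle coeff Δ(1,8,7) = 1/2040; Σ_t [2,2]: t=2:+1/50803200 = 1/50803200; (3j)²=3/170 [(1 8 7; -1 1 0)], sign=-1
B: triangle coeff Δ(1,8,7) = 1/2040; Σ_t [1,1]: t=1:−1/239500800 = -1/239500800; (3j)²=2/85 [(1 8 7; 0 -4 4)], sign=+1
I_A²/I_B² = (3/170)/(2/85) = 3/4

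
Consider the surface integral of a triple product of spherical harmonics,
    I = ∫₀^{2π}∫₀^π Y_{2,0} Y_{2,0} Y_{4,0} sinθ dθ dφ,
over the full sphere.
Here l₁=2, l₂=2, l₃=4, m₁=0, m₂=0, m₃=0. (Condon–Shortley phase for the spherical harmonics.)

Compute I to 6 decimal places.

m-sum 0 ✓  L=8 even ✓  0≤4≤4 ✓
Π(2lᵢ+1) = 5×5×9 = 225
triangle coeff Δ(2,2,4) = 1/630
Σ_t [0,0]: t=0:+1/16 = 1/16
(3j)²=2/35 [(2 2 4; 0 0 0)], sign=+1
(m-triple is (0,0,0) — same symbol as above.)
⇒ 4πI² = 36/49
I = (+1)√(36/49/(4π)) = 0.24179554

0.241796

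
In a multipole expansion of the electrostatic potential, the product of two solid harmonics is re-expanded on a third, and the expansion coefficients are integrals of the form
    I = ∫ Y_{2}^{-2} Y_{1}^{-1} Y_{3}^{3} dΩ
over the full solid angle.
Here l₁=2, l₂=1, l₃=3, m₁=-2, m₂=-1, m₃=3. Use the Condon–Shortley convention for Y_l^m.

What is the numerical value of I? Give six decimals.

-0.319865

m-sum 0 ✓  L=6 even ✓  1≤3≤3 ✓
Π(2lᵢ+1) = 5×3×7 = 105
triangle coeff Δ(2,1,3) = 1/105
Σ_t [0,0]: t=0:+1/4 = 1/4
(3j)²=3/35 [(2 1 3; 0 0 0)], sign=-1
Σ_t [0,0]: t=0:+1/48 = 1/48
(3j)²=1/7 [(2 1 3; -2 -1 3)], sign=+1
⇒ 4πI² = 9/7
I = (-1)√(9/7/(4π)) = -0.31986543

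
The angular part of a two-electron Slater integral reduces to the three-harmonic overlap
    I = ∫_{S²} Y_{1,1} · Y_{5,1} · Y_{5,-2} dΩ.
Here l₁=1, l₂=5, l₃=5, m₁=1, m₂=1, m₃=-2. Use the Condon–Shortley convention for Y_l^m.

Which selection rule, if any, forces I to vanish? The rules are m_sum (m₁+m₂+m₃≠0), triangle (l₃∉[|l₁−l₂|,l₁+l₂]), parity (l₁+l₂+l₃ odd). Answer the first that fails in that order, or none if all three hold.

parity

Σmᵢ = 0  ✓
l₃∈[|l₁−l₂|,l₁+l₂]=[4,6], have l₃=5  ✓
Σlᵢ = 11 ⇒ odd  ✗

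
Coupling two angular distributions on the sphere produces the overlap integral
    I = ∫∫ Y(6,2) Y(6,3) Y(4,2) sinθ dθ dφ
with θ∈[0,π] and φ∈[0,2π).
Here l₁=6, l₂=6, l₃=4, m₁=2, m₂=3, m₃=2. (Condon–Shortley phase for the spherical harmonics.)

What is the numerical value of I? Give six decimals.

0.000000

2 + 3 + 2 = 7 ≠ 0: azimuthal integral kills it; I = 0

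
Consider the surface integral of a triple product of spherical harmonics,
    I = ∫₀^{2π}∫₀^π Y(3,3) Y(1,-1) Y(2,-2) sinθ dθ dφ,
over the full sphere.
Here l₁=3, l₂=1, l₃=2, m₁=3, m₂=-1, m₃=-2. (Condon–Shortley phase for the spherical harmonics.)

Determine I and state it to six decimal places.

-0.319865

Checks pass: Σm=0; 6 even; l₃=2∈[2,4].
(2·3+1)(2·1+1)(2·2+1) = 105
Δ: 2! 4! 0! / 7! → 1/105
sum: t=1:−1/4 = -1/4
3j²(3 1 2; 0 0 0) = Δ·Π!·Σ² = 3/35  (sign -1)
sum: t=0:+1/48 = 1/48
3j²(3 1 2; 3 -1 -2) = Δ·Π!·Σ² = 1/7  (sign +1)
combine: 4πI² = 105·3/35·1/7 = 9/7
take √, sign -1: I = -0.31986543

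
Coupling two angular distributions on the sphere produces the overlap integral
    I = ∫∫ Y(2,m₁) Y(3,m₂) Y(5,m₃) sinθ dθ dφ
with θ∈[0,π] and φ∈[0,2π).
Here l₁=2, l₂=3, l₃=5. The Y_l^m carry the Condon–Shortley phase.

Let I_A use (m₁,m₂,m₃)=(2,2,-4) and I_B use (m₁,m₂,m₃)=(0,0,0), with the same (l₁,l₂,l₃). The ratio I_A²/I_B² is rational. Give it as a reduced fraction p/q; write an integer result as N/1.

Shared (l₁,l₂,l₃)=(2,3,5): N and (l;000)² cancel in I_A²/I_B².
A: Δ = 0!·4!·6!/11! = 1/2310; Racah Σ t=0..0: t=0:+1/2880 = 1/2880; ⇒ 3j(2 3 5; 2 2 -4)² = 3/55, sgn -1
B: Δ = 0!·4!·6!/11! = 1/2310; Racah Σ t=0..0: t=0:+1/144 = 1/144; ⇒ 3j(2 3 5; 0 0 0)² = 10/231, sgn -1
I_A²/I_B² = (3/55)/(10/231) = 63/50

63/50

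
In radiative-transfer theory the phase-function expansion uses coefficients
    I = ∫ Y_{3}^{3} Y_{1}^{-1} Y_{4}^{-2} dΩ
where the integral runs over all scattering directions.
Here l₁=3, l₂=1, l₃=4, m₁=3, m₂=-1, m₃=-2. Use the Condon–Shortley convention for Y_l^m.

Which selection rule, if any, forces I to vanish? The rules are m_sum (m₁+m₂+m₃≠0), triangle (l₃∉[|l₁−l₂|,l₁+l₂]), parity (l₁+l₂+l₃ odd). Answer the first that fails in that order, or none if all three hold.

m₁+m₂+m₃ = 3 − 1 − 2 = 0  ✓
triangle: |3−1|=2 ≤ l₃=4 ≤ 3+1=4  ✓
parity: l₁+l₂+l₃ = 8 is even  ✓

none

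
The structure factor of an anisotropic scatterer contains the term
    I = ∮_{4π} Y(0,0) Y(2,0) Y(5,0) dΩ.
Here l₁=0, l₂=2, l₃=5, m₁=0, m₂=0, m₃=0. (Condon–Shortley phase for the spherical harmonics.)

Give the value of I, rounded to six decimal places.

|0−2|≤5≤0+2 violated ⇒ I = 0

0.000000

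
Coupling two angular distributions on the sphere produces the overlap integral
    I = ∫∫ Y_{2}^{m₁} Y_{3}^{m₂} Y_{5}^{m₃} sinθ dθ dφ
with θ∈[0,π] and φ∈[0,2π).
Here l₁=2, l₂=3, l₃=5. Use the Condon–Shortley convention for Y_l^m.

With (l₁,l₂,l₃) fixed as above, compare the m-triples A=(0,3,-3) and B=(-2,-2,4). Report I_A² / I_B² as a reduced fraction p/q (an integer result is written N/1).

l's match ⇒ only the (l;m) 3-j factors differ between A and B.
A: triangle coeff Δ(2,3,5) = 1/2310; Σ_t [0,0]: t=0:+1/2880 = 1/2880; (3j)²=2/165 [(2 3 5; 0 3 -3)], sign=+1
B: triangle coeff Δ(2,3,5) = 1/2310; Σ_t [0,0]: t=0:+1/2880 = 1/2880; (3j)²=3/55 [(2 3 5; -2 -2 4)], sign=-1
I_A²/I_B² = (2/165)/(3/55) = 2/9

2/9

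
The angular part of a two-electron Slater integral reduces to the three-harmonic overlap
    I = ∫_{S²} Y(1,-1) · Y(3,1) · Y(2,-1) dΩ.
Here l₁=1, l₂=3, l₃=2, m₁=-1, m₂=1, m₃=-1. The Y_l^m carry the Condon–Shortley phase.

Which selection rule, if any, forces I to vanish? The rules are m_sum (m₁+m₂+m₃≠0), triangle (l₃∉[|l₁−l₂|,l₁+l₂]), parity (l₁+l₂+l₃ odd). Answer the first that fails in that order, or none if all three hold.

m_sum

Σmᵢ = -1  ✗
l₃∈[|l₁−l₂|,l₁+l₂]=[2,4], have l₃=2
Σlᵢ = 6 ⇒ even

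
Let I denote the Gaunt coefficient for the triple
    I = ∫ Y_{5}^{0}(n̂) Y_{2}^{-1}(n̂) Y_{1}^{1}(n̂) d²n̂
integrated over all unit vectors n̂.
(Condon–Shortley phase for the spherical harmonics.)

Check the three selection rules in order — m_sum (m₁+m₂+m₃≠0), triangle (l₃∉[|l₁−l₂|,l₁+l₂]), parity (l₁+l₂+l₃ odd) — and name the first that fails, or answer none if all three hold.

triangle

Σmᵢ = 0  ✓
l₃∈[|l₁−l₂|,l₁+l₂]=[3,7], have l₃=1  ✗
Σlᵢ = 8 ⇒ even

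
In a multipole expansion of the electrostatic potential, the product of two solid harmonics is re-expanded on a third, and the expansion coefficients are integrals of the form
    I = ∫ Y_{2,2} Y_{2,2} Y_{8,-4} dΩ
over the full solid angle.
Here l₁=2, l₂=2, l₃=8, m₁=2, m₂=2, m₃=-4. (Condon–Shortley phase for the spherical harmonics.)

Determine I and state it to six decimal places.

triangle: need 0≤l₃≤4, have 8; I=0

0.000000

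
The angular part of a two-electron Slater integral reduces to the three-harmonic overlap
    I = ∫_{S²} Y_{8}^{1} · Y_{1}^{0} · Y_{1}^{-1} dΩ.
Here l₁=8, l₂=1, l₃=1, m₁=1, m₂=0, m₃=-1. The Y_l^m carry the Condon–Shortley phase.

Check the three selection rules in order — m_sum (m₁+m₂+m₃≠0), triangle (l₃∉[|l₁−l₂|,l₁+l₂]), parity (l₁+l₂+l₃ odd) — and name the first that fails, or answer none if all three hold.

azimuthal sum: 1 + 0 − 1 = 0  ✓
7 ≤ 1 ≤ 9 (triangle on l)  ✗
L = 8 + 1 + 1 = 10 (even)

triangle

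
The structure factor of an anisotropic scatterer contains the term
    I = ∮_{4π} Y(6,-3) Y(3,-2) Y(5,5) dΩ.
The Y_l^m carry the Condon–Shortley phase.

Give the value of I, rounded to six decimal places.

Checks pass: Σm=0; 14 even; l₃=5∈[3,9].
(2·6+1)(2·3+1)(2·5+1) = 1001
Δ: 4! 8! 2! / 15! → 1/675675
sum: t=1:−1/8640 t=2:+1/2304 t=3:−1/8640 = 7/34560
3j²(6 3 5; 0 0 0) = Δ·Π!·Σ² = 7/429  (sign -1)
sum: t=1:−1/483840 = -1/483840
3j²(6 3 5; -3 -2 5) = Δ·Π!·Σ² = 6/1001  (sign -1)
combine: 4πI² = 1001·7/429·6/1001 = 14/143
take √, sign +1: I = 0.08826552

0.088266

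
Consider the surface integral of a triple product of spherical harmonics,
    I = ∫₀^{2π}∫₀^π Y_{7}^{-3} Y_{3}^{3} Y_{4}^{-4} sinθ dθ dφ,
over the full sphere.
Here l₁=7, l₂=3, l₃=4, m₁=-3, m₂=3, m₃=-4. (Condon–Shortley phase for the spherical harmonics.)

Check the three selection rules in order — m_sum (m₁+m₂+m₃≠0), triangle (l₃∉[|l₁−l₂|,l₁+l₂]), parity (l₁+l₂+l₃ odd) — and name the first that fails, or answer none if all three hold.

m_sum

azimuthal sum: -3 + 3 − 4 = -4  ✗
4 ≤ 4 ≤ 10 (triangle on l)
L = 7 + 3 + 4 = 14 (even)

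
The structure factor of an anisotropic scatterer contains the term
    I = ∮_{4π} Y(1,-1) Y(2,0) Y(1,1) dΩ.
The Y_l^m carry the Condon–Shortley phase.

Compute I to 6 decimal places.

Rules hold: Σm=0, L=4 even, 1≤1≤3.
N = 3·5·3 = 45
Δ = 2!·0!·2!/5! = 1/30
Racah Σ t=1..1: t=1:−1/1 = -1/1
⇒ 3j(1 2 1; 0 0 0)² = 2/15, sgn +1
Racah Σ t=2..2: t=2:+1/4 = 1/4
⇒ 3j(1 2 1; -1 0 1)² = 1/30, sgn +1
4πI² = N·(3j₀)²·(3jₘ)² = 1/5
I = +1·√(0.2/4π) = 0.12615663

0.126157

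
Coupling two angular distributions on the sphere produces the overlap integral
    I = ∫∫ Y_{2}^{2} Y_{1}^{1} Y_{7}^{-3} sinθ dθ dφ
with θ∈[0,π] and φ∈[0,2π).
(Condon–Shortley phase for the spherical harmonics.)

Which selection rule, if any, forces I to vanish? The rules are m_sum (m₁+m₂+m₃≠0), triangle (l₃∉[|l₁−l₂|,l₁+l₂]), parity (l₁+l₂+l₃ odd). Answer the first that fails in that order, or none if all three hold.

Σmᵢ = 0  ✓
l₃∈[|l₁−l₂|,l₁+l₂]=[1,3], have l₃=7  ✗
Σlᵢ = 10 ⇒ even

triangle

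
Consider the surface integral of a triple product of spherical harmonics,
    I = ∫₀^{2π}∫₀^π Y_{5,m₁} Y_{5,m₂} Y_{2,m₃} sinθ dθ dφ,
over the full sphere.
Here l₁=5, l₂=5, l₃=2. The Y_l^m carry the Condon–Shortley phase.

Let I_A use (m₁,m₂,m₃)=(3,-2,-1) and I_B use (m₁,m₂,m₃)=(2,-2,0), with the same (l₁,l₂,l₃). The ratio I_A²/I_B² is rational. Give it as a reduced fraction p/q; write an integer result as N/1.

25/9

Same 5,5,2: normalisation and zero-m 3j drop out of the ratio.
A: Δ: 8! 2! 2! / 13! → 1/38610; sum: t=1:−1/10080 t=2:+1/2880 = 1/4032; 3j²(5 5 2; 3 -2 -1) = Δ·Π!·Σ² = 10/429  (sign -1)
B: Δ: 8! 2! 2! / 13! → 1/38610; sum: t=1:−1/20160 t=2:+1/1440 t=3:−1/2880 = 1/3360; 3j²(5 5 2; 2 -2 0) = Δ·Π!·Σ² = 6/715  (sign +1)
I_A²/I_B² = (10/429)/(6/715) = 25/9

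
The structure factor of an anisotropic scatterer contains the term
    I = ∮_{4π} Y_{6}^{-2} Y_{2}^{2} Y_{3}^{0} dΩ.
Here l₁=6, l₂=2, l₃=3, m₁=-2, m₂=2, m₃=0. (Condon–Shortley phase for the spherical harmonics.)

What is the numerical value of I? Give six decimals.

0.000000

l₃=3 ∉ [4,8] — triangle fails ⇒ I = 0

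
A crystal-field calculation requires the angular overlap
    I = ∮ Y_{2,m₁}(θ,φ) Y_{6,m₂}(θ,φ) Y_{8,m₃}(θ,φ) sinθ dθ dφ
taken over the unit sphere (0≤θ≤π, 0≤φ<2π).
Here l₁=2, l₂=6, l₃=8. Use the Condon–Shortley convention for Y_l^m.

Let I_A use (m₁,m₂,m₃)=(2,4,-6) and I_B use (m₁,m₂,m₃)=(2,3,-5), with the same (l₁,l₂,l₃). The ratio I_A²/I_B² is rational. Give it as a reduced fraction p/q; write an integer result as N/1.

Shared (l₁,l₂,l₃)=(2,6,8): N and (l;000)² cancel in I_A²/I_B².
A: Δ = 0!·4!·12!/17! = 1/30940; Racah Σ t=0..0: t=0:+1/174182400 = 1/174182400; ⇒ 3j(2 6 8; 2 4 -6)² = 11/340, sgn +1
B: Δ = 0!·4!·12!/17! = 1/30940; Racah Σ t=0..0: t=0:+1/52254720 = 1/52254720; ⇒ 3j(2 6 8; 2 3 -5)² = 11/476, sgn -1
I_A²/I_B² = (11/340)/(11/476) = 7/5

7/5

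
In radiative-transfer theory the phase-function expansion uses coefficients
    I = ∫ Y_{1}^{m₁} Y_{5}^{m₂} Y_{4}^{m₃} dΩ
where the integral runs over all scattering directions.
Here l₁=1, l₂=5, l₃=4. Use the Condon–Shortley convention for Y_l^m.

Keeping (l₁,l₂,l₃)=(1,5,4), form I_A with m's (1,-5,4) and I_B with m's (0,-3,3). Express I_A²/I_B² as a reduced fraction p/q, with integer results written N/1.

45/16

Same 1,5,4: normalisation and zero-m 3j drop out of the ratio.
A: Δ: 2! 0! 8! / 11! → 1/495; sum: t=0:+1/80640 = 1/80640; 3j²(1 5 4; 1 -5 4) = Δ·Π!·Σ² = 1/11  (sign +1)
B: Δ: 2! 0! 8! / 11! → 1/495; sum: t=1:−1/5040 = -1/5040; 3j²(1 5 4; 0 -3 3) = Δ·Π!·Σ² = 16/495  (sign +1)
I_A²/I_B² = (1/11)/(16/495) = 45/16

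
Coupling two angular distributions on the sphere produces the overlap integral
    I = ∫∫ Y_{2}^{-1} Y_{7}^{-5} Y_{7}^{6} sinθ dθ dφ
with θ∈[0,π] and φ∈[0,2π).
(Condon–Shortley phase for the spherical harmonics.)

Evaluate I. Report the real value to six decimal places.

0.196071

Rules hold: Σm=0, L=16 even, 5≤7≤9.
N = 5·15·15 = 1125
Δ = 2!·2!·12!/17! = 1/185640
Racah Σ t=0..2: t=0:+1/2419200 t=1:−1/518400 t=2:+1/2419200 = -1/907200
⇒ 3j(2 7 7; 0 0 0)² = 56/3315, sgn +1
Racah Σ t=1..2: t=1:−1/79833600 t=2:+1/958003200 = -1/87091200
⇒ 3j(2 7 7; -1 -5 6)² = 121/4760, sgn +1
4πI² = N·(3j₀)²·(3jₘ)² = 1815/3757
I = +1·√(0.483098/4π) = 0.19607074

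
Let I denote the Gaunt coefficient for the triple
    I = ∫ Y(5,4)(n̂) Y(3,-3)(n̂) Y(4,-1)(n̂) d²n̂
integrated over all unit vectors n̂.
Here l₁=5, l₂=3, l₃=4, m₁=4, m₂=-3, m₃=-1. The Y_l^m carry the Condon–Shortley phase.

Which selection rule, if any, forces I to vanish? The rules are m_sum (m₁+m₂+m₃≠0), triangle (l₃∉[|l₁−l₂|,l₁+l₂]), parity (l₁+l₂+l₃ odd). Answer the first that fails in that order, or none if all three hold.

Σmᵢ = 0  ✓
l₃∈[|l₁−l₂|,l₁+l₂]=[2,8], have l₃=4  ✓
Σlᵢ = 12 ⇒ even  ✓

none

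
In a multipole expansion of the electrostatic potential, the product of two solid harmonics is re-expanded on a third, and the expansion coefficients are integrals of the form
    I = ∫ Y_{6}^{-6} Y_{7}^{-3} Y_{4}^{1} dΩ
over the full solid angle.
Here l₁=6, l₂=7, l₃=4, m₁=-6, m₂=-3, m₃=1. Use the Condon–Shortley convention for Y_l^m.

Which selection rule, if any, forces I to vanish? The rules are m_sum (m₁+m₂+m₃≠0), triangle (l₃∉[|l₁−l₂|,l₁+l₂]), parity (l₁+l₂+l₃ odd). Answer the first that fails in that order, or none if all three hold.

m_sum

azimuthal sum: -6 − 3 + 1 = -8  ✗
1 ≤ 4 ≤ 13 (triangle on l)
L = 6 + 7 + 4 = 17 (odd)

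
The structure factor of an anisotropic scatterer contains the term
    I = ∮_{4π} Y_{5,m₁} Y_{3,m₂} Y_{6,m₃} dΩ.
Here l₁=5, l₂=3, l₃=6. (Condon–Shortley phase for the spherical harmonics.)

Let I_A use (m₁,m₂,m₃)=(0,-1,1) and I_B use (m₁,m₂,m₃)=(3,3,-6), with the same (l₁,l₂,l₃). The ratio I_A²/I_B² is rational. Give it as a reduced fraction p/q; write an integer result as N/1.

Shared (l₁,l₂,l₃)=(5,3,6): N and (l;000)² cancel in I_A²/I_B².
A: Δ = 2!·8!·4!/15! = 1/675675; Racah Σ t=0..2: t=0:+1/5760 t=1:−1/3456 t=2:+1/34560 = -1/11520; ⇒ 3j(5 3 6; 0 -1 1)² = 2/429, sgn +1
B: Δ = 2!·8!·4!/15! = 1/675675; Racah Σ t=2..2: t=2:+1/1935360 = 1/1935360; ⇒ 3j(5 3 6; 3 3 -6)² = 1/91, sgn +1
I_A²/I_B² = (2/429)/(1/91) = 14/33

14/33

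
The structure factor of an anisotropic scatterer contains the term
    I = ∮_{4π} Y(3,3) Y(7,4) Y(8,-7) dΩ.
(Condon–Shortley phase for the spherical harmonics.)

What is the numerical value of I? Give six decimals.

0.140692

Rules hold: Σm=0, L=18 even, 4≤8≤10.
N = 7·15·17 = 1785
Δ = 2!·4!·12!/19! = 1/5290740
Racah Σ t=0..2: t=0:+1/7257600 t=1:−1/2073600 t=2:+1/7257600 = -1/4838400
⇒ 3j(3 7 8; 0 0 0)² = 252/20995, sgn -1
Racah Σ t=0..0: t=0:+1/1916006400 = 1/1916006400
⇒ 3j(3 7 8; 3 4 -7)² = 15/1292, sgn -1
4πI² = N·(3j₀)²·(3jₘ)² = 19845/79781
I = +1·√(0.248743/4π) = 0.14069248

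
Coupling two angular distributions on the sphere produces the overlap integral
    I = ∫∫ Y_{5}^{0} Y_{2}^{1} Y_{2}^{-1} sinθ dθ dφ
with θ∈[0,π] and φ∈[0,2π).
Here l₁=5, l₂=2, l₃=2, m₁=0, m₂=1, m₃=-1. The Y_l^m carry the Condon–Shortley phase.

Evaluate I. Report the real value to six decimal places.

|5−2|≤2≤5+2 violated ⇒ I = 0

0.000000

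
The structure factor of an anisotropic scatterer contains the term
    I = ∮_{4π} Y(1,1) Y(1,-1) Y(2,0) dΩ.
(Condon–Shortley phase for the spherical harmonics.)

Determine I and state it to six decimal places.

0.126157

Rules hold: Σm=0, L=4 even, 0≤2≤2.
N = 3·3·5 = 45
Δ = 0!·2!·2!/5! = 1/30
Racah Σ t=0..0: t=0:+1/1 = 1/1
⇒ 3j(1 1 2; 0 0 0)² = 2/15, sgn +1
Racah Σ t=0..0: t=0:+1/4 = 1/4
⇒ 3j(1 1 2; 1 -1 0)² = 1/30, sgn +1
4πI² = N·(3j₀)²·(3jₘ)² = 1/5
I = +1·√(0.2/4π) = 0.12615663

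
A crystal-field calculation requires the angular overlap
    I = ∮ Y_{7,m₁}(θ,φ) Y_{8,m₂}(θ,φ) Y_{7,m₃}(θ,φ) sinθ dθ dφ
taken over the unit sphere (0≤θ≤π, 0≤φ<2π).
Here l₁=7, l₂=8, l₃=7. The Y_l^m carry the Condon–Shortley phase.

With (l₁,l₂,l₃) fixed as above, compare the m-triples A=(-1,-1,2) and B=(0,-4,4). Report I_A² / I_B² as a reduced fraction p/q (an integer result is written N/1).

40000/17689

Shared (l₁,l₂,l₃)=(7,8,7): N and (l;000)² cancel in I_A²/I_B².
A: Δ = 8!·6!·8!/23! = 1/22086194130; Racah Σ t=2..7: t=2:+1/746496000 t=3:−1/49766400 t=4:+1/19906560 t=5:−1/37324800 t=6:+1/348364800 t=7:−1/24385536000 = 11/1463132160; ⇒ 3j(7 8 7; -1 -1 2)² = 4000/676039, sgn -1
B: Δ = 8!·6!·8!/23! = 1/22086194130; Racah Σ t=1..4: t=1:−1/2612736000 t=2:+1/248832000 t=3:−1/174182400 t=4:+1/836075520 = -19/20901888000; ⇒ 3j(7 8 7; 0 -4 4)² = 133/50830, sgn +1
I_A²/I_B² = (4000/676039)/(133/50830) = 40000/17689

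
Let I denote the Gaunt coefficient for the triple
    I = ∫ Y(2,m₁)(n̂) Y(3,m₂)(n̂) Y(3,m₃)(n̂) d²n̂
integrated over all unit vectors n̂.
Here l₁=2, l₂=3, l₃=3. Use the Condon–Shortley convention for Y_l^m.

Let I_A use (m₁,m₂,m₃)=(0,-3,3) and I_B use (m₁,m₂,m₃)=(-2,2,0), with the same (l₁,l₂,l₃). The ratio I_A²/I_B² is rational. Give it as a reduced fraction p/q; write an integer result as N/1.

Same 2,3,3: normalisation and zero-m 3j drop out of the ratio.
A: Δ: 2! 2! 4! / 9! → 1/3780; sum: t=0:+1/96 = 1/96; 3j²(2 3 3; 0 -3 3) = Δ·Π!·Σ² = 5/84  (sign +1)
B: Δ: 2! 2! 4! / 9! → 1/3780; sum: t=2:+1/24 = 1/24; 3j²(2 3 3; -2 2 0) = Δ·Π!·Σ² = 1/21  (sign -1)
I_A²/I_B² = (5/84)/(1/21) = 5/4

5/4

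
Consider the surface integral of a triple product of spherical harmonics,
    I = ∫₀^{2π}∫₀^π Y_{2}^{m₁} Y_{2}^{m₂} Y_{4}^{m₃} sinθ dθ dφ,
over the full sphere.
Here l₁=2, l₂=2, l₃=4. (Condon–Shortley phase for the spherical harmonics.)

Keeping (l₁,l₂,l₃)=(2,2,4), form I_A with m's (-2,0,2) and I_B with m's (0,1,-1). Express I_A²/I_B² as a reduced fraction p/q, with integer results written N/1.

1/2

l's match ⇒ only the (l;m) 3-j factors differ between A and B.
A: triangle coeff Δ(2,2,4) = 1/630; Σ_t [0,0]: t=0:+1/96 = 1/96; (3j)²=1/42 [(2 2 4; -2 0 2)], sign=+1
B: triangle coeff Δ(2,2,4) = 1/630; Σ_t [0,0]: t=0:+1/24 = 1/24; (3j)²=1/21 [(2 2 4; 0 1 -1)], sign=-1
I_A²/I_B² = (1/42)/(1/21) = 1/2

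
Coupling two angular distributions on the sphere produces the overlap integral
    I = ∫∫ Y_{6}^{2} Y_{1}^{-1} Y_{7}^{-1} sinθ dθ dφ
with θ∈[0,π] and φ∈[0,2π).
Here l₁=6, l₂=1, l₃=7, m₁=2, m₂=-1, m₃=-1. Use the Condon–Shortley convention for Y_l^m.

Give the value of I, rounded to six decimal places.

-0.135514

Rules hold: Σm=0, L=14 even, 5≤7≤7.
N = 13·3·15 = 585
Δ = 0!·12!·2!/15! = 1/1365
Racah Σ t=0..0: t=0:+1/518400 = 1/518400
⇒ 3j(6 1 7; 0 0 0)² = 7/195, sgn -1
Racah Σ t=0..0: t=0:+1/1935360 = 1/1935360
⇒ 3j(6 1 7; 2 -1 -1)² = 1/91, sgn +1
4πI² = N·(3j₀)²·(3jₘ)² = 3/13
I = -1·√(0.230769/4π) = -0.13551395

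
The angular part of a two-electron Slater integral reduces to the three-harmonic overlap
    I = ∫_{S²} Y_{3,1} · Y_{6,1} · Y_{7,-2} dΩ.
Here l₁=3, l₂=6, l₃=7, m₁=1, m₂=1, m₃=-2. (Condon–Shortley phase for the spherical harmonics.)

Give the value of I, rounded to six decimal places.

Checks pass: Σm=0; 16 even; l₃=7∈[3,9].
(2·3+1)(2·6+1)(2·7+1) = 1365
Δ: 2! 4! 10! / 17! → 1/2042040
sum: t=0:+1/207360 t=1:−1/57600 t=2:+1/207360 = -1/129600
3j²(3 6 7; 0 0 0) = Δ·Π!·Σ² = 168/12155  (sign +1)
sum: t=0:+1/241920 t=1:−1/103680 t=2:+1/691200 = -59/14515200
3j²(3 6 7; 1 1 -2) = Δ·Π!·Σ² = 3481/340340  (sign +1)
combine: 4πI² = 1365·168/12155·3481/340340 = 438606/2272985
take √, sign +1: I = 0.12391791

0.123918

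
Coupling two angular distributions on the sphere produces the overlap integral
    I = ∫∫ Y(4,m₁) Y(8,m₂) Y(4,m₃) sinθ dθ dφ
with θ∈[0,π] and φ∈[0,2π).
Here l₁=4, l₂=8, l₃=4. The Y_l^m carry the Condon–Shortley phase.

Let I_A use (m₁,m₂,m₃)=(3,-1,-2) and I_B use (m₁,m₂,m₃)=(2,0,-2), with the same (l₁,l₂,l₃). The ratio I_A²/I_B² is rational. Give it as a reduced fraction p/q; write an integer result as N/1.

Same 4,8,4: normalisation and zero-m 3j drop out of the ratio.
A: Δ: 8! 0! 8! / 17! → 1/218790; sum: t=1:−1/7257600 = -1/7257600; 3j²(4 8 4; 3 -1 -2) = Δ·Π!·Σ² = 14/12155  (sign -1)
B: Δ: 8! 0! 8! / 17! → 1/218790; sum: t=2:+1/2073600 = 1/2073600; 3j²(4 8 4; 2 0 -2) = Δ·Π!·Σ² = 392/109395  (sign +1)
I_A²/I_B² = (14/12155)/(392/109395) = 9/28

9/28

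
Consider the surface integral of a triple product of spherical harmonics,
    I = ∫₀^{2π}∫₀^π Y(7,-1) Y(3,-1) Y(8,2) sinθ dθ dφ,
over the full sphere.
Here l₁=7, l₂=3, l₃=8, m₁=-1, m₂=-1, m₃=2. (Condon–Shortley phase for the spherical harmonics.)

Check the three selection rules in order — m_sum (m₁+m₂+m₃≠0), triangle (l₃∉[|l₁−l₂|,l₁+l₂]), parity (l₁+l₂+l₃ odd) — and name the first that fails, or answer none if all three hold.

azimuthal sum: -1 − 1 + 2 = 0  ✓
4 ≤ 8 ≤ 10 (triangle on l)  ✓
L = 7 + 3 + 8 = 18 (even)  ✓

none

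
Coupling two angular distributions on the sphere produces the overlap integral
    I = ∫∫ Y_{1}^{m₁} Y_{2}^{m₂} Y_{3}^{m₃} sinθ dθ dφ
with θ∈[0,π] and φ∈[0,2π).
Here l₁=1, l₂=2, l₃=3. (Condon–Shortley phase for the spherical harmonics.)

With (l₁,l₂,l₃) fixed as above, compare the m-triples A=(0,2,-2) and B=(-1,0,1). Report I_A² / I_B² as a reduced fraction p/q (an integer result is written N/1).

5/6

Same 1,2,3: normalisation and zero-m 3j drop out of the ratio.
A: Δ: 0! 2! 4! / 7! → 1/105; sum: t=0:+1/24 = 1/24; 3j²(1 2 3; 0 2 -2) = Δ·Π!·Σ² = 1/21  (sign -1)
B: Δ: 0! 2! 4! / 7! → 1/105; sum: t=0:+1/8 = 1/8; 3j²(1 2 3; -1 0 1) = Δ·Π!·Σ² = 2/35  (sign +1)
I_A²/I_B² = (1/21)/(2/35) = 5/6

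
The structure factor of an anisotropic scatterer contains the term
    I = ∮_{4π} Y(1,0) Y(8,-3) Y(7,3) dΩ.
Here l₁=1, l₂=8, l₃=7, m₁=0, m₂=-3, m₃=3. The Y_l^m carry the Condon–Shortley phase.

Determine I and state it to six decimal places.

-0.226917

m-sum 0 ✓  L=16 even ✓  7≤7≤9 ✓
Π(2lᵢ+1) = 3×17×15 = 765
triangle coeff Δ(1,8,7) = 1/2040
Σ_t [1,1]: t=1:−1/25401600 = -1/25401600
(3j)²=8/255 [(1 8 7; 0 0 0)], sign=+1
Σ_t [1,1]: t=1:−1/87091200 = -1/87091200
(3j)²=11/408 [(1 8 7; 0 -3 3)], sign=-1
⇒ 4πI² = 11/17
I = (-1)√(11/17/(4π)) = -0.22691696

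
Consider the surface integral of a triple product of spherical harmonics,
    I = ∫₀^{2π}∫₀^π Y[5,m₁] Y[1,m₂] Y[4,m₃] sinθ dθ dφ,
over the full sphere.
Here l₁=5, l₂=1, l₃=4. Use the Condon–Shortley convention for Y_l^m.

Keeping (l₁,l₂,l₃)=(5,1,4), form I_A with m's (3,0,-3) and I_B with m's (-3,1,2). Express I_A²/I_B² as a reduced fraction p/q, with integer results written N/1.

Same 5,1,4: normalisation and zero-m 3j drop out of the ratio.
A: Δ: 2! 8! 0! / 11! → 1/495; sum: t=1:−1/5040 = -1/5040; 3j²(5 1 4; 3 0 -3) = Δ·Π!·Σ² = 16/495  (sign +1)
B: Δ: 2! 8! 0! / 11! → 1/495; sum: t=2:+1/2880 = 1/2880; 3j²(5 1 4; -3 1 2) = Δ·Π!·Σ² = 28/495  (sign +1)
I_A²/I_B² = (16/495)/(28/495) = 4/7

4/7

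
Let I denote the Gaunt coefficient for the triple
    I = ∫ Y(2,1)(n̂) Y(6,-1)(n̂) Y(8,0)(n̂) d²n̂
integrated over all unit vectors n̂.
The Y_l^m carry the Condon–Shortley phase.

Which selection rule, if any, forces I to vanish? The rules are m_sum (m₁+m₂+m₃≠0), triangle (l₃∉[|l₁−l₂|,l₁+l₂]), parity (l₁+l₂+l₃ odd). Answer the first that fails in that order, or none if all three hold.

none

m₁+m₂+m₃ = 1 − 1 + 0 = 0  ✓
triangle: |2−6|=4 ≤ l₃=8 ≤ 2+6=8  ✓
parity: l₁+l₂+l₃ = 16 is even  ✓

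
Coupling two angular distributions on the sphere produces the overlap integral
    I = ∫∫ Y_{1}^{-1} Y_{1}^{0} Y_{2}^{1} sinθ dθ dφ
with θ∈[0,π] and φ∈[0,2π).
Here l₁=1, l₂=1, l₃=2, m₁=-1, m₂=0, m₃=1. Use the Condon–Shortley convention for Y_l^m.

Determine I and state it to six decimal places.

-0.218510

Rules hold: Σm=0, L=4 even, 0≤2≤2.
N = 3·3·5 = 45
Δ = 0!·2!·2!/5! = 1/30
Racah Σ t=0..0: t=0:+1/1 = 1/1
⇒ 3j(1 1 2; 0 0 0)² = 2/15, sgn +1
Racah Σ t=0..0: t=0:+1/2 = 1/2
⇒ 3j(1 1 2; -1 0 1)² = 1/10, sgn -1
4πI² = N·(3j₀)²·(3jₘ)² = 3/5
I = -1·√(0.6/4π) = -0.21850969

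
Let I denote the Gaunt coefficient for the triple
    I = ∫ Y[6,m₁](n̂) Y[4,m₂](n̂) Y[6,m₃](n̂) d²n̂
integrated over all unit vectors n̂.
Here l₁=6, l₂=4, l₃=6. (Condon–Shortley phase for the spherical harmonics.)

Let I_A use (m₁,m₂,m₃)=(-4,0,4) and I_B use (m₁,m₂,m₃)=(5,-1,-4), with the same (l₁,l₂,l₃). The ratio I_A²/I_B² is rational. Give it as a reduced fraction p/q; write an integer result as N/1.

Shared (l₁,l₂,l₃)=(6,4,6): N and (l;000)² cancel in I_A²/I_B².
A: Δ = 4!·8!·4!/17! = 1/15315300; Racah Σ t=2..4: t=2:+1/645120 t=3:−1/181440 t=4:+1/829440 = -1/362880; ⇒ 3j(6 4 6; -4 0 4)² = 256/17017, sgn -1
B: Δ = 4!·8!·4!/17! = 1/15315300; Racah Σ t=0..1: t=0:+1/725760 t=1:−1/967680 = 1/2903040; ⇒ 3j(6 4 6; 5 -1 -4)² = 5/3094, sgn +1
I_A²/I_B² = (256/17017)/(5/3094) = 512/55

512/55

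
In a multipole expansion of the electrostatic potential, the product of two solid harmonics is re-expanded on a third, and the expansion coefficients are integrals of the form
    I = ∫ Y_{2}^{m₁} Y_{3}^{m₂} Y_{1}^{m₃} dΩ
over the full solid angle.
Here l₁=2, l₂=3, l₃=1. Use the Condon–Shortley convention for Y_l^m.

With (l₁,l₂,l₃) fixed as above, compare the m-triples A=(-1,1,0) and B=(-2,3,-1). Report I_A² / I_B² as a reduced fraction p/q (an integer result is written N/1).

8/15

l's match ⇒ only the (l;m) 3-j factors differ between A and B.
A: triangle coeff Δ(2,3,1) = 1/105; Σ_t [3,3]: t=3:−1/6 = -1/6; (3j)²=8/105 [(2 3 1; -1 1 0)], sign=+1
B: triangle coeff Δ(2,3,1) = 1/105; Σ_t [4,4]: t=4:+1/48 = 1/48; (3j)²=1/7 [(2 3 1; -2 3 -1)], sign=+1
I_A²/I_B² = (8/105)/(1/7) = 8/15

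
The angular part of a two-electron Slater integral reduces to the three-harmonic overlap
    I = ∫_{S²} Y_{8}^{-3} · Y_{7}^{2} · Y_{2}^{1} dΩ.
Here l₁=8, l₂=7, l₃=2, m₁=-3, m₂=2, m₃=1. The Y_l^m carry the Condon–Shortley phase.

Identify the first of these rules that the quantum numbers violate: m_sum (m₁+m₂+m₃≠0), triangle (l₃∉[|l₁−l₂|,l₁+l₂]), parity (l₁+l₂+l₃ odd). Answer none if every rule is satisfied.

Σmᵢ = 0  ✓
l₃∈[|l₁−l₂|,l₁+l₂]=[1,15], have l₃=2  ✓
Σlᵢ = 17 ⇒ odd  ✗

parity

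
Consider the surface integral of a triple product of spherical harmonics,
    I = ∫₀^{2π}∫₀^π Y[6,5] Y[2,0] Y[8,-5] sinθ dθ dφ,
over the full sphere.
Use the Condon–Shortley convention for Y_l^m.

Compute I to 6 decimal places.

Checks pass: Σm=0; 16 even; l₃=8∈[4,8].
(2·6+1)(2·2+1)(2·8+1) = 1105
Δ: 0! 12! 4! / 17! → 1/30940
sum: t=0:+1/2073600 = 1/2073600
3j²(6 2 8; 0 0 0) = Δ·Π!·Σ² = 28/1105  (sign +1)
sum: t=0:+1/159667200 = 1/159667200
3j²(6 2 8; 5 0 -5) = Δ·Π!·Σ² = 9/1190  (sign -1)
combine: 4πI² = 1105·28/1105·9/1190 = 18/85
take √, sign -1: I = -0.12981410

-0.129814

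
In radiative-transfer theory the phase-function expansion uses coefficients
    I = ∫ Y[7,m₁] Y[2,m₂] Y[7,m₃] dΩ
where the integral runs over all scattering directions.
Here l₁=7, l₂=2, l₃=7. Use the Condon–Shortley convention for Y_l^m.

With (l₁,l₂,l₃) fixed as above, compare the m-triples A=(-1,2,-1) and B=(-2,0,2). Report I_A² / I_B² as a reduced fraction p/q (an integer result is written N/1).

294/121

Shared (l₁,l₂,l₃)=(7,2,7): N and (l;000)² cancel in I_A²/I_B².
A: Δ = 2!·12!·2!/17! = 1/185640; Racah Σ t=2..2: t=2:+1/2073600 = 1/2073600; ⇒ 3j(7 2 7; -1 2 -1)² = 28/1105, sgn +1
B: Δ = 2!·12!·2!/17! = 1/185640; Racah Σ t=0..2: t=0:+1/8709120 t=1:−1/967680 t=2:+1/2419200 = -11/21772800; ⇒ 3j(7 2 7; -2 0 2)² = 242/23205, sgn +1
I_A²/I_B² = (28/1105)/(242/23205) = 294/121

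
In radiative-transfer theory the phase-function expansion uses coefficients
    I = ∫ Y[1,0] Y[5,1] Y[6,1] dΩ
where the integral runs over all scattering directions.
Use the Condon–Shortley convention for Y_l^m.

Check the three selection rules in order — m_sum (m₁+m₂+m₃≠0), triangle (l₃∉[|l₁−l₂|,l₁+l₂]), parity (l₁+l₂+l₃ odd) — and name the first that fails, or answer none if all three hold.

m_sum

azimuthal sum: 0 + 1 + 1 = 2  ✗
4 ≤ 6 ≤ 6 (triangle on l)
L = 1 + 5 + 6 = 12 (even)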